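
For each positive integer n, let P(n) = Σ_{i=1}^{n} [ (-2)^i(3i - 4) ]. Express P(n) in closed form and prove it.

P(n) = 2(-2)^n(n - 1) + 2

We claim P(n) = 2(-2)^n(n - 1) + 2 for all n ≥ 1.
When n = 1: P(1) = 2, and the closed form gives 2. They agree.
Inductive step: suppose the statement holds for some i ≥ 1, so P(i) = 2(-2)^i(i - 1) + 2.
Then P(i+1) = P(i) + ((-2)^(i + 1)(3i - 1)) = (2(-2)^i(i - 1) + 2) + ((-2)^(i + 1)(3i - 1)).
Simplifying, P(i+1) = -4(-2)^i·i + 2 = 2(-2)^(i+1)((i+1) - 1) + 2,
which is the closed form with n = i+1.
This completes the induction.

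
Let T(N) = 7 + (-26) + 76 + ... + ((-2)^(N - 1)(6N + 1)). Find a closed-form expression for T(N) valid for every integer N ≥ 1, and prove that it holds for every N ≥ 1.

T(N) = -(-2)^N(2N + 1) + 1

We claim T(N) = -(-2)^N(2N + 1) + 1 for all N ≥ 1.
Base step (N = 1): T(1) = 7, and the closed form gives 7. They agree.
Inductive step: suppose the statement holds for some k ≥ 1, so T(k) = -(-2)^k(2k + 1) + 1.
Then T(k+1) = T(k) + ((-2)^k(6k + 7)) = (-(-2)^k(2k + 1) + 1) + ((-2)^k(6k + 7)).
Simplifying, T(k+1) = 4(-2)^k·k + 6(-2)^k + 1 = -(-2)^(k+1)(2(k+1) + 1) + 1,
which is the closed form with N = k+1.
By induction, the statement is established for all N ≥ 1.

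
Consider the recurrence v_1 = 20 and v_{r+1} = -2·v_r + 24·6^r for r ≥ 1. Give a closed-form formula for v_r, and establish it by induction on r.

v_r = -(-2)^r + 3·6^r

Computing the first terms: v_1 = 20, v_2 = 104, v_3 = 656. This suggests v_r = -(-2)^r + 3·6^r.
Base step (r = 1): the formula gives 20 = 20 = v_1.
Suppose the result is true for r = k, so v_k = -(-2)^k + 3·6^k.
Then v_{k+1} = -2·v_k + 24·6^k = -2·(-(-2)^k + 3·6^k) + 24·6^k = -(-2)^(k + 1) + 3·6^(k + 1),
which is the claimed formula at r = k+1.
This completes the induction.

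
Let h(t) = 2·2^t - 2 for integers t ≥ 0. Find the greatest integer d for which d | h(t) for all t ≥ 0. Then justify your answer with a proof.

d = 2

Computing the first values: h(0) = 0 and h(1) = 2; gcd(0, 2) = 2, so d ≤ 2.
We prove 2 | 2·2^t - 2 for all t ≥ 0 by induction on t.
For the base case t = 0: h(0) = 0 = 2·(0), so 2 | h(0).
Inductive step: assume the claim holds for t = j, i.e. 2 | h(j). Then
h(j+1) = 2·2^(j+1) - 2 = 2·(2·2^j - 2) + 2 = 2·h(j) + 2. The first term is divisible by 2 by the inductive hypothesis, and 2 is divisible by 2. Hence 2 | h(j+1).
By induction, the statement is established for all t ≥ 0.
Therefore the largest such d is 2.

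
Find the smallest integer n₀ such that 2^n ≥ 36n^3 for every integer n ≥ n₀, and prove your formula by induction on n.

n₀ = 18

At n = 17: 131072 < 176868, so the inequality fails and n₀ ≥ 18. We prove 2^n ≥ 36n^3 for all n ≥ 18.
For the base case n = 18: 2^n = 262144 and 36n^3 = 209952, so 262144 ≥ 209952.
For the inductive step, assume it holds for an arbitrary k ≥ 18, so 2^k ≥ 36k^3.
Then 2^(k + 1) = 2·(2^k) ≥ 2·(36k^3).
Also, for k ≥ 18 we have 2·(36k^3) ≥ 36(k+1)^3, since 2 ≥ (1 + 1/k)^3 for all k ≥ 18.
Combining, 2^(k + 1) ≥ 36(k+1)^3.
This completes the induction.
Hence the smallest such n₀ is 18.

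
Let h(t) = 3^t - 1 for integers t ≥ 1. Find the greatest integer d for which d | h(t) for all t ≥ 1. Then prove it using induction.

Computing the first values: h(1) = 2 and h(2) = 8; gcd(2, 8) = 2, so d ≤ 2.
We prove 2 | 3^t - 1 for all t ≥ 1 by induction on t.
For the base case t = 1: h(1) = 2 = 2·(1), so 2 | h(1).
Suppose the result is true for t = i, i.e. 2 | h(i). Then
3^{i+1} − 1^{i+1} = 3·3^i − 1·1^i = 3·(3^i − 1^i) + (2)·1^i. The first term is divisible by 2 by the inductive hypothesis, and the second term (2)·1^i is divisible by 2 since 2 | 2. Hence 2 | h(i+1).
Hence, by induction on t, the claim holds for every t ≥ 1.
Therefore the largest such d is 2.

d = 2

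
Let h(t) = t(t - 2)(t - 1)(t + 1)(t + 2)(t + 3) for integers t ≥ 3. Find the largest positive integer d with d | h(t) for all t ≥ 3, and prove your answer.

d = 720

Computing the first values: h(3) = 720 and h(4) = 5040; gcd(720, 5040) = 720, so d ≤ 720.
We prove 720 | t(t - 2)(t - 1)(t + 1)(t + 2)(t + 3) for all t ≥ 3 by induction on t.
For the base case t = 3: h(3) = 720 = 720·(1), so 720 | h(3).
Inductive step: suppose the statement holds for some i ≥ 3, i.e. 720 | h(i). Then
h(i+1) − h(i) = (i-1)·i·(i+1)·(i+2)·(i+3)·(i+4) − (i-2)·(i-1)·i·(i+1)·(i+2)·(i+3) = (i-1)·i·(i+1)·(i+2)·(i+3)·[(i+4) − (i-2)] = 6·(i-1)·i·(i+1)·(i+2)·(i+3). The product of 5 consecutive integers is divisible by (5)! = 120, so h(i+1) − h(i) is divisible by 6·120 = 720. By the inductive hypothesis 720 | h(i), hence 720 | h(i+1).
This completes the induction.
Therefore the largest such d is 720.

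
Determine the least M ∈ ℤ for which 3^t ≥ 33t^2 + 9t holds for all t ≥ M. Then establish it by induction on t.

At t = 6: 729 < 1242, so the inequality fails and M ≥ 7. We prove 3^t ≥ 33t^2 + 9t for all t ≥ 7.
Base step (t = 7): 3^t = 2187 and 33t^2 + 9t = 1680, so 2187 ≥ 1680.
For the inductive step, assume it holds for an arbitrary i ≥ 7, so 3^i ≥ 33i^2 + 9i.
Then 3^(i + 1) = 3·(3^i) ≥ 3·(33i^2 + 9i).
Also, for i ≥ 7 we have 3·(33i^2 + 9i) ≥ 33(i+1)^2 + 9(i+1), since 3·(33i^2 + 9i) − (33(i+1)^2 + 9(i+1)) = 66i^2 - 48i - 42, which is nonnegative for all i ≥ 7.
Combining, 3^(i + 1) ≥ 33(i+1)^2 + 9(i+1).
By induction, the statement is established for all t ≥ 7.
Hence the smallest such M is 7.

M = 7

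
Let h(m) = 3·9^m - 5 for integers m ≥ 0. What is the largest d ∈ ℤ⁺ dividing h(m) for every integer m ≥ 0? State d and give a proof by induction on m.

Computing the first values: h(0) = -2 and h(1) = 22; gcd(-2, 22) = 2, so d ≤ 2.
We prove 2 | 3·9^m - 5 for all m ≥ 0 by induction on m.
When m = 0: h(0) = -2 = 2·(-1), so 2 | h(0).
Inductive step: suppose the statement holds for some j ≥ 0, i.e. 2 | h(j). Then
h(j+1) = 3·9^(j+1) - 5 = 9·(3·9^j - 5) + 40 = 9·h(j) + 40. The first term is divisible by 2 by the inductive hypothesis, and 40 is divisible by 2. Hence 2 | h(j+1).
Hence, by induction on m, the claim holds for every m ≥ 0.
Therefore the largest such d is 2.

d = 2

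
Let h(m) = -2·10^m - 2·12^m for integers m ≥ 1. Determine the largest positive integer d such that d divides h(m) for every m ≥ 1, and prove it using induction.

Computing the first values: h(1) = -44 and h(2) = -488; gcd(-44, -488) = 4, so d ≤ 4.
We prove 4 | -2·10^m - 2·12^m for all m ≥ 1 by induction on m.
Base case (m = 1): h(1) = -44 = 4·(-11), so 4 | h(1).
Inductive step: suppose the statement holds for some i ≥ 1, i.e. 4 | h(i). Then
h(i+1) − 12·h(i) = (-2·10^(i+1) - 2·12^(i+1)) − 12·(-2·10^i - 2·12^i) = (-2)·10^i·(10 − 12) = (4)·10^i. Since 4 | h(i) by the inductive hypothesis, 4 | 12·h(i); and 4 | 4 since 4 = 4·1. Therefore 4 | h(i+1).
By induction, the statement is established for all m ≥ 1.
Therefore the largest such d is 4.

d = 4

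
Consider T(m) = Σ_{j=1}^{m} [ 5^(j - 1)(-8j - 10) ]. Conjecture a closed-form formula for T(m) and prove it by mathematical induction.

We claim T(m) = -2·5^m(m + 1) + 2 for all m ≥ 1.
When m = 1: T(1) = -18, and the closed form gives -18. They agree.
Inductive step: suppose the statement holds for some j ≥ 1, so T(j) = -2·5^j(j + 1) + 2.
Then T(j+1) = T(j) + (5^j(-8j - 18)) = (-2·5^j(j + 1) + 2) + (5^j(-8j - 18)).
Simplifying, T(j+1) = -10·5^j·j - 20·5^j + 2 = -2·5^(j+1)((j+1) + 1) + 2,
which is the closed form with m = j+1.
By the principle of mathematical induction, the result holds for all m ≥ 1.

T(m) = -2·5^m(m + 1) + 2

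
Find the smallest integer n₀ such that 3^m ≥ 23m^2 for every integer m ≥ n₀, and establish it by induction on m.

n₀ = 7

At m = 6: 729 < 828, so the inequality fails and n₀ ≥ 7. We prove 3^m ≥ 23m^2 for all m ≥ 7.
When m = 7: 3^m = 2187 and 23m^2 = 1127, so 2187 ≥ 1127.
Inductive step: suppose the statement holds for some j ≥ 7, so 3^j ≥ 23j^2.
Then 3^(j + 1) = 3·(3^j) ≥ 3·(23j^2).
Also, for j ≥ 7 we have 3·(23j^2) ≥ 23(j+1)^2, since 3 ≥ (1 + 1/j)^2 for all j ≥ 7.
Combining, 3^(j + 1) ≥ 23(j+1)^2.
By induction, the statement is established for all m ≥ 7.
Hence the smallest such n₀ is 7.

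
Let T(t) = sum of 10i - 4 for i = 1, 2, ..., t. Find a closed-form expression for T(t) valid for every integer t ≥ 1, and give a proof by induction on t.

T(t) = t(5t + 1)

We claim T(t) = t(5t + 1) for all t ≥ 1.
Base case (t = 1): T(1) = 6, and the closed form gives 6. They agree.
Inductive step: suppose the statement holds for some i ≥ 1, so T(i) = i(5i + 1).
Then T(i+1) = T(i) + (10i + 6) = (i(5i + 1)) + (10i + 6).
Simplifying, T(i+1) = (i + 1)(5i + 6) = (i+1)(5(i+1) + 1),
which is the closed form with t = i+1.
By induction, the statement is established for all t ≥ 1.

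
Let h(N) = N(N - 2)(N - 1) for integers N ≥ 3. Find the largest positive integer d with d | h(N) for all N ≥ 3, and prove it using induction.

d = 6

Computing the first values: h(3) = 6 and h(4) = 24; gcd(6, 24) = 6, so d ≤ 6.
We prove 6 | N(N - 2)(N - 1) for all N ≥ 3 by induction on N.
Base case (N = 3): h(3) = 6 = 6·(1), so 6 | h(3).
Inductive step: assume the claim holds for N = i, i.e. 6 | h(i). Then
h(i+1) − h(i) = (i-1)·i·(i+1) − (i-2)·(i-1)·i = (i-1)·i·[(i+1) − (i-2)] = 3·(i-1)·i. The product of 2 consecutive integers is divisible by (2)! = 2, so h(i+1) − h(i) is divisible by 3·2 = 6. By the inductive hypothesis 6 | h(i), hence 6 | h(i+1).
Hence, by induction on N, the claim holds for every N ≥ 3.
Therefore the largest such d is 6.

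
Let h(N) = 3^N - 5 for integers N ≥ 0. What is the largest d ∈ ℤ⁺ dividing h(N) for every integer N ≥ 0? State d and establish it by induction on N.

Computing the first values: h(0) = -4 and h(1) = -2; gcd(-4, -2) = 2, so d ≤ 2.
We prove 2 | 3^N - 5 for all N ≥ 0 by induction on N.
Base step (N = 0): h(0) = -4 = 2·(-2), so 2 | h(0).
Inductive step: assume the claim holds for N = j, i.e. 2 | h(j). Then
h(j+1) = 3^(j+1) - 5 = 3·(3^j - 5) + 10 = 3·h(j) + 10. The first term is divisible by 2 by the inductive hypothesis, and 10 is divisible by 2. Hence 2 | h(j+1).
This completes the induction.
Therefore the largest such d is 2.

d = 2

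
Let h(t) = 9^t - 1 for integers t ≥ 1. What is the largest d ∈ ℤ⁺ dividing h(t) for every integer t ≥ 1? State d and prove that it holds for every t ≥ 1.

Computing the first values: h(1) = 8 and h(2) = 80; gcd(8, 80) = 8, so d ≤ 8.
We prove 8 | 9^t - 1 for all t ≥ 1 by induction on t.
When t = 1: h(1) = 8 = 8·(1), so 8 | h(1).
For the inductive step, assume it holds for an arbitrary p ≥ 1, i.e. 8 | h(p). Then
9^{p+1} − 1^{p+1} = 9·9^p − 1·1^p = 9·(9^p − 1^p) + (8)·1^p. The first term is divisible by 8 by the inductive hypothesis, and the second term (8)·1^p is divisible by 8 since 8 | 8. Hence 8 | h(p+1).
This completes the induction.
Therefore the largest such d is 8.

d = 8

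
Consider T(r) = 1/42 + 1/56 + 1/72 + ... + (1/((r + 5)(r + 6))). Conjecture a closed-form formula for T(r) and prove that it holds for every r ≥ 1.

We claim T(r) = r/(6(r + 6)) for all r ≥ 1.
When r = 1: T(1) = 1/42, and the closed form gives 1/42. They agree.
Suppose the result is true for r = k, so T(k) = k/(6(k + 6)).
Then T(k+1) = T(k) + (1/((k + 6)(k + 7))) = (k/(6(k + 6))) + (1/((k + 6)(k + 7))).
Simplifying, T(k+1) = (k + 1)/(6(k + 7)) = (k+1)/(6((k+1) + 6)),
which is the closed form with r = k+1.
By induction, the statement is established for all r ≥ 1.

T(r) = r/(6(r + 6))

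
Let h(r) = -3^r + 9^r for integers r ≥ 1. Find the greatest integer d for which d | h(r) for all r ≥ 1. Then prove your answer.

Computing the first values: h(1) = 6 and h(2) = 72; gcd(6, 72) = 6, so d ≤ 6.
We prove 6 | -3^r + 9^r for all r ≥ 1 by induction on r.
For the base case r = 1: h(1) = 6 = 6·(1), so 6 | h(1).
Inductive step: suppose the statement holds for some i ≥ 1, i.e. 6 | h(i). Then
9^{i+1} − 3^{i+1} = 9·9^i − 3·3^i = 9·(9^i − 3^i) + (6)·3^i. The first term is divisible by 6 by the inductive hypothesis, and the second term (6)·3^i is divisible by 6 since 6 | 6. Hence 6 | h(i+1).
Hence, by induction on r, the claim holds for every r ≥ 1.
Therefore the largest such d is 6.

d = 6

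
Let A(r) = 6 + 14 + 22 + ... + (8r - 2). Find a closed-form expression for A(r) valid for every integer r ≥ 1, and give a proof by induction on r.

A(r) = 2r(2r + 1)

We claim A(r) = 2r(2r + 1) for all r ≥ 1.
When r = 1: A(1) = 6, and the closed form gives 6. They agree.
Inductive step: assume the claim holds for r = i, so A(i) = 2i(2i + 1).
Then A(i+1) = A(i) + (8i + 6) = (2i(2i + 1)) + (8i + 6).
Simplifying, A(i+1) = 2(i + 1)(2i + 3) = 2(i+1)(2(i+1) + 1),
which is the closed form with r = i+1.
This completes the induction.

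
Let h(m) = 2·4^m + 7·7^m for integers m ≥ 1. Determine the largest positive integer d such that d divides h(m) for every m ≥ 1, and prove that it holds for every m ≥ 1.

d = 3

Computing the first values: h(1) = 57 and h(2) = 375; gcd(57, 375) = 3, so d ≤ 3.
We prove 3 | 2·4^m + 7·7^m for all m ≥ 1 by induction on m.
Base step (m = 1): h(1) = 57 = 3·(19), so 3 | h(1).
For the inductive step, assume it holds for an arbitrary j ≥ 1, i.e. 3 | h(j). Then
h(j+1) − 7·h(j) = (2·4^(j+1) + 7·7^(j+1)) − 7·(2·4^j + 7·7^j) = (2)·4^j·(4 − 7) = (-6)·4^j. Since 3 | h(j) by the inductive hypothesis, 3 | 7·h(j); and 3 | -6 since -6 = 3·-2. Therefore 3 | h(j+1).
Hence, by induction on m, the claim holds for every m ≥ 1.
Therefore the largest such d is 3.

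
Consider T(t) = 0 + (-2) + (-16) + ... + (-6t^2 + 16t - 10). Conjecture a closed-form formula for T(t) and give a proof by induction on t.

We claim T(t) = -t(t - 1)(2t - 3) for all t ≥ 1.
Base case (t = 1): T(1) = 0, and the closed form gives 0. They agree.
Inductive step: assume the claim holds for t = k, so T(k) = k(-2k^2 + 5k - 3).
Then T(k+1) = T(k) + (2k(-3k + 2)) = (k(-2k^2 + 5k - 3)) + (2k(-3k + 2)).
Simplifying, T(k+1) = -k(k + 1)(2k - 1) = -(k+1)((k+1) - 1)(2(k+1) - 3),
which is the closed form with t = k+1.
By induction, the statement is established for all t ≥ 1.

T(t) = -t(t - 1)(2t - 3)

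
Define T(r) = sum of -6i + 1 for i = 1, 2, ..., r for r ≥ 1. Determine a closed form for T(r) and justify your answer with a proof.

T(r) = -r(3r + 2)

We claim T(r) = -r(3r + 2) for all r ≥ 1.
For the base case r = 1: T(1) = -5, and the closed form gives -5. They agree.
Suppose the result is true for r = i, so T(i) = i(-3i - 2).
Then T(i+1) = T(i) + (-6i - 5) = (i(-3i - 2)) + (-6i - 5).
Simplifying, T(i+1) = -(i + 1)(3i + 5) = -(i+1)(3(i+1) + 2),
which is the closed form with r = i+1.
By induction, the statement is established for all r ≥ 1.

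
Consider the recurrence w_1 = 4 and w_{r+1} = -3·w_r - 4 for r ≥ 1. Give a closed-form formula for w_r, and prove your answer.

Computing the first terms: w_1 = 4, w_2 = -16, w_3 = 44. This suggests w_r = 5(-3)^(r - 1) - 1.
For the base case r = 1: the formula gives 4 = 4 = w_1.
For the inductive step, assume it holds for an arbitrary k ≥ 1, so w_k = 5(-3)^(k - 1) - 1.
Then w_{k+1} = -3·w_k - 4 = -3·(5(-3)^(k - 1) - 1) - 4 = 5(-3)^k - 1 = 5(-3)^((k+1) - 1) - 1,
which is the claimed formula at r = k+1.
Hence, by induction on r, the claim holds for every r ≥ 1.

w_r = 5(-3)^(r - 1) - 1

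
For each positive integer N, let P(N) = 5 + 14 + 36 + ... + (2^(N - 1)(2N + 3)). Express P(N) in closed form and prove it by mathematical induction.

We claim P(N) = 2^N(2N + 1) - 1 for all N ≥ 1.
For the base case N = 1: P(1) = 5, and the closed form gives 5. They agree.
For the inductive step, assume it holds for an arbitrary m ≥ 1, so P(m) = 2^m(2m + 1) - 1.
Then P(m+1) = P(m) + (2^m(2m + 5)) = (2^m(2m + 1) - 1) + (2^m(2m + 5)).
Simplifying, P(m+1) = 4·2^m·m + 6·2^m - 1 = 2^(m+1)(2(m+1) + 1) - 1,
which is the closed form with N = m+1.
By induction, the statement is established for all N ≥ 1.

P(N) = 2^N(2N + 1) - 1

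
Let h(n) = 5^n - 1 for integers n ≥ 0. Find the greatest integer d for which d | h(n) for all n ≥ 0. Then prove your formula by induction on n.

d = 4

Computing the first values: h(0) = 0 and h(1) = 4; gcd(0, 4) = 4, so d ≤ 4.
We prove 4 | 5^n - 1 for all n ≥ 0 by induction on n.
Base case (n = 0): h(0) = 0 = 4·(0), so 4 | h(0).
Inductive step: suppose the statement holds for some i ≥ 0, i.e. 4 | h(i). Then
h(i+1) = 5^(i+1) - 1 = 5·(5^i - 1) + 4 = 5·h(i) + 4. The first term is divisible by 4 by the inductive hypothesis, and 4 is divisible by 4. Hence 4 | h(i+1).
By induction, the statement is established for all n ≥ 0.
Therefore the largest such d is 4.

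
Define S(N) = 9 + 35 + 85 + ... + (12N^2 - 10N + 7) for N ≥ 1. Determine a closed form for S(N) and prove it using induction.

We claim S(N) = N(4N^2 + N + 4) for all N ≥ 1.
For the base case N = 1: S(1) = 9, and the closed form gives 9. They agree.
Suppose the result is true for N = j, so S(j) = j(4j^2 + j + 4).
Then S(j+1) = S(j) + (12j^2 + 14j + 9) = (j(4j^2 + j + 4)) + (12j^2 + 14j + 9).
Simplifying, S(j+1) = (j + 1)(4j^2 + 9j + 9) = (j+1)(4(j+1)^2 + (j+1) + 4),
which is the closed form with N = j+1.
By the principle of mathematical induction, the result holds for all N ≥ 1.

S(N) = N(4N^2 + N + 4)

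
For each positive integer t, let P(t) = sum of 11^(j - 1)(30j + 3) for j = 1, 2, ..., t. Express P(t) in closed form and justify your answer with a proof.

We claim P(t) = 3·11^t·t for all t ≥ 1.
Base step (t = 1): P(1) = 33, and the closed form gives 33. They agree.
Suppose the result is true for t = j, so P(j) = 3·11^j·j.
Then P(j+1) = P(j) + (11^j(30j + 33)) = (3·11^j·j) + (11^j(30j + 33)).
Simplifying, P(j+1) = 33·11^j(j + 1) = 3·11^(j+1)·(j+1),
which is the closed form with t = j+1.
This completes the induction.

P(t) = 3·11^t·t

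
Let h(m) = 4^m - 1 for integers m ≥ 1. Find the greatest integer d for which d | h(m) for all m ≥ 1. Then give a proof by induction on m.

Computing the first values: h(1) = 3 and h(2) = 15; gcd(3, 15) = 3, so d ≤ 3.
We prove 3 | 4^m - 1 for all m ≥ 1 by induction on m.
When m = 1: h(1) = 3 = 3·(1), so 3 | h(1).
Suppose the result is true for m = j, i.e. 3 | h(j). Then
4^{j+1} − 1^{j+1} = 4·4^j − 1·1^j = 4·(4^j − 1^j) + (3)·1^j. The first term is divisible by 3 by the inductive hypothesis, and the second term (3)·1^j is divisible by 3 since 3 | 3. Hence 3 | h(j+1).
Hence, by induction on m, the claim holds for every m ≥ 1.
Therefore the largest such d is 3.

d = 3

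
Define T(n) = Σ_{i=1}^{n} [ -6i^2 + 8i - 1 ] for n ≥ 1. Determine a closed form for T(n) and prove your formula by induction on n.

We claim T(n) = -n(2n^2 - n - 2) for all n ≥ 1.
When n = 1: T(1) = 1, and the closed form gives 1. They agree.
Inductive step: assume the claim holds for n = i, so T(i) = i(-2i^2 + i + 2).
Then T(i+1) = T(i) + (-6i^2 - 4i + 1) = (i(-2i^2 + i + 2)) + (-6i^2 - 4i + 1).
Simplifying, T(i+1) = -(i + 1)(2i^2 + 3i - 1) = -(i+1)(2(i+1)^2 - (i+1) - 2),
which is the closed form with n = i+1.
Hence, by induction on n, the claim holds for every n ≥ 1.

T(n) = -n(2n^2 - n - 2)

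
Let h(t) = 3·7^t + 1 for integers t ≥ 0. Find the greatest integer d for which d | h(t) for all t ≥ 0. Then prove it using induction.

Computing the first values: h(0) = 4 and h(1) = 22; gcd(4, 22) = 2, so d ≤ 2.
We prove 2 | 3·7^t + 1 for all t ≥ 0 by induction on t.
Base step (t = 0): h(0) = 4 = 2·(2), so 2 | h(0).
Inductive step: assume the claim holds for t = i, i.e. 2 | h(i). Then
h(i+1) = 3·7^(i+1) + 1 = 7·(3·7^i + 1) - 6 = 7·h(i) - 6. The first term is divisible by 2 by the inductive hypothesis, and -6 is divisible by 2. Hence 2 | h(i+1).
Hence, by induction on t, the claim holds for every t ≥ 0.
Therefore the largest such d is 2.

d = 2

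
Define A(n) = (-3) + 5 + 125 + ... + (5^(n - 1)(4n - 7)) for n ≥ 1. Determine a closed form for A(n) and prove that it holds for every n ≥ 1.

We claim A(n) = 5^n(n - 2) + 2 for all n ≥ 1.
Base case (n = 1): A(1) = -3, and the closed form gives -3. They agree.
Suppose the result is true for n = i, so A(i) = 5^i(i - 2) + 2.
Then A(i+1) = A(i) + (5^i(4i - 3)) = (5^i(i - 2) + 2) + (5^i(4i - 3)).
Simplifying, A(i+1) = 5^(i + 1)i - 5^(i + 1) + 2 = 5^(i+1)((i+1) - 2) + 2,
which is the closed form with n = i+1.
This completes the induction.

A(n) = 5^n(n - 2) + 2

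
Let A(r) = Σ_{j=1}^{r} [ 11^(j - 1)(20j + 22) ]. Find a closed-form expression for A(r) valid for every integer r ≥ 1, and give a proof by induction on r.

We claim A(r) = 2·11^r(r + 1) - 2 for all r ≥ 1.
Base step (r = 1): A(1) = 42, and the closed form gives 42. They agree.
For the inductive step, assume it holds for an arbitrary j ≥ 1, so A(j) = 2·11^j(j + 1) - 2.
Then A(j+1) = A(j) + (11^j(20j + 42)) = (2·11^j(j + 1) - 2) + (11^j(20j + 42)).
Simplifying, A(j+1) = 22·11^j·j + 44·11^j - 2 = 2·11^(j+1)((j+1) + 1) - 2,
which is the closed form with r = j+1.
This completes the induction.

A(r) = 2·11^r(r + 1) - 2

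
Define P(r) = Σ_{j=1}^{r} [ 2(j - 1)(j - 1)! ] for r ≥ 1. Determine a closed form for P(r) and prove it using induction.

P(r) = 2r! - 2

We claim P(r) = 2r! - 2 for all r ≥ 1.
When r = 1: P(1) = 0, and the closed form gives 0. They agree.
Suppose the result is true for r = j, so P(j) = 2j! - 2.
Then P(j+1) = P(j) + (2j·j!) = (2j! - 2) + (2j·j!).
Simplifying, P(j+1) = 2(j+1)! - 2,
which is the closed form with r = j+1.
By the principle of mathematical induction, the result holds for all r ≥ 1.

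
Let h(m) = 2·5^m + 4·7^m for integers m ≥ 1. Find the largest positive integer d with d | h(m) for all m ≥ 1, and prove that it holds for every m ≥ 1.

Computing the first values: h(1) = 38 and h(2) = 246; gcd(38, 246) = 2, so d ≤ 2.
We prove 2 | 2·5^m + 4·7^m for all m ≥ 1 by induction on m.
Base step (m = 1): h(1) = 38 = 2·(19), so 2 | h(1).
For the inductive step, assume it holds for an arbitrary r ≥ 1, i.e. 2 | h(r). Then
h(r+1) − 7·h(r) = (2·5^(r+1) + 4·7^(r+1)) − 7·(2·5^r + 4·7^r) = (2)·5^r·(5 − 7) = (-4)·5^r. Since 2 | h(r) by the inductive hypothesis, 2 | 7·h(r); and 2 | -4 since -4 = 2·-2. Therefore 2 | h(r+1).
By induction, the statement is established for all m ≥ 1.
Therefore the largest such d is 2.

d = 2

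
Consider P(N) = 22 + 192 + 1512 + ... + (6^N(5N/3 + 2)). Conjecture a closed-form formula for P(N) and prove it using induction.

We claim P(N) = 2·6^N(N + 1) - 2 for all N ≥ 1.
When N = 1: P(1) = 22, and the closed form gives 22. They agree.
Inductive step: suppose the statement holds for some k ≥ 1, so P(k) = 2·6^k(k + 1) - 2.
Then P(k+1) = P(k) + (6^k(10k + 22)) = (2·6^k(k + 1) - 2) + (6^k(10k + 22)).
Simplifying, P(k+1) = 12·6^k·k + 24·6^k - 2 = 2·6^(k+1)((k+1) + 1) - 2,
which is the closed form with N = k+1.
This completes the induction.

P(N) = 2·6^N(N + 1) - 2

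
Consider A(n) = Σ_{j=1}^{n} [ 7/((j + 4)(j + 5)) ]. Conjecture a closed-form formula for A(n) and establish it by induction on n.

A(n) = 7n/(5(n + 5))

We claim A(n) = 7n/(5(n + 5)) for all n ≥ 1.
Base case (n = 1): A(1) = 7/30, and the closed form gives 7/30. They agree.
For the inductive step, assume it holds for an arbitrary j ≥ 1, so A(j) = 7j/(5(j + 5)).
Then A(j+1) = A(j) + (7/((j + 5)(j + 6))) = (7j/(5(j + 5))) + (7/((j + 5)(j + 6))).
Simplifying, A(j+1) = 7(j + 1)/(5(j + 6)) = 7(j+1)/(5((j+1) + 5)),
which is the closed form with n = j+1.
Hence, by induction on n, the claim holds for every n ≥ 1.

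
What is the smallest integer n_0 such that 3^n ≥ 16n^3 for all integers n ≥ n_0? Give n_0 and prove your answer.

At n = 8: 6561 < 8192, so the inequality fails and n_0 ≥ 9. We prove 3^n ≥ 16n^3 for all n ≥ 9.
For the base case n = 9: 3^n = 19683 and 16n^3 = 11664, so 19683 ≥ 11664.
For the inductive step, assume it holds for an arbitrary k ≥ 9, so 3^k ≥ 16k^3.
Then 3^(k + 1) = 3·(3^k) ≥ 3·(16k^3).
Also, for k ≥ 9 we have 3·(16k^3) ≥ 16(k+1)^3, since 3 ≥ (1 + 1/k)^3 for all k ≥ 9.
Combining, 3^(k + 1) ≥ 16(k+1)^3.
By induction, the statement is established for all n ≥ 9.
Hence the smallest such n_0 is 9.

n_0 = 9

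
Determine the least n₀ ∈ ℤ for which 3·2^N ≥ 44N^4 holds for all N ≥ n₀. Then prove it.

At N = 21: 6291456 < 8557164, so the inequality fails and n₀ ≥ 22. We prove 3·2^N ≥ 44N^4 for all N ≥ 22.
Base case (N = 22): 3·2^N = 12582912 and 44N^4 = 10307264, so 12582912 ≥ 10307264.
Inductive step: suppose the statement holds for some m ≥ 22, so 3·2^m ≥ 44m^4.
Then 3·2^(m + 1) = 2·(3·2^m) ≥ 2·(44m^4).
Also, for m ≥ 22 we have 2·(44m^4) ≥ 44(m+1)^4, since 2 ≥ (1 + 1/m)^4 for all m ≥ 22.
Combining, 3·2^(m + 1) ≥ 44(m+1)^4.
By induction, the statement is established for all N ≥ 22.
Hence the smallest such n₀ is 22.

n₀ = 22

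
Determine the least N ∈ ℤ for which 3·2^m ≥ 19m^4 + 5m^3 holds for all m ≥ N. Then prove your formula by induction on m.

At m = 19: 1572864 < 2510394, so the inequality fails and N ≥ 20. We prove 3·2^m ≥ 19m^4 + 5m^3 for all m ≥ 20.
Base case (m = 20): 3·2^m = 3145728 and 19m^4 + 5m^3 = 3080000, so 3145728 ≥ 3080000.
Suppose the result is true for m = j, so 3·2^j ≥ 19j^4 + 5j^3.
Then 3·2^(j + 1) = 2·(3·2^j) ≥ 2·(19j^4 + 5j^3).
Also, for j ≥ 20 we have 2·(19j^4 + 5j^3) ≥ 19(j+1)^4 + 5(j+1)^3, since 2·(19j^4 + 5j^3) − (19(j+1)^4 + 5(j+1)^3) = 19j^4 - 71j^3 - 129j^2 - 91j - 24, which is nonnegative for all j ≥ 20.
Combining, 3·2^(j + 1) ≥ 19(j+1)^4 + 5(j+1)^3.
This completes the induction.
Hence the smallest such N is 20.

N = 20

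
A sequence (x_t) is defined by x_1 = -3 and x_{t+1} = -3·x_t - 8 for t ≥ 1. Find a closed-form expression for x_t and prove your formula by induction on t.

x_t = -(-3)^(t - 1) - 2

Computing the first terms: x_1 = -3, x_2 = 1, x_3 = -11. This suggests x_t = -(-3)^(t - 1) - 2.
For the base case t = 1: the formula gives -3 = -3 = x_1.
Inductive step: suppose the statement holds for some j ≥ 1, so x_j = -(-3)^(j - 1) - 2.
Then x_{j+1} = -3·x_j - 8 = -3·(-(-3)^(j - 1) - 2) - 8 = -(-3)^j - 2 = -(-3)^((j+1) - 1) - 2,
which is the claimed formula at t = j+1.
By the principle of mathematical induction, the result holds for all t ≥ 1.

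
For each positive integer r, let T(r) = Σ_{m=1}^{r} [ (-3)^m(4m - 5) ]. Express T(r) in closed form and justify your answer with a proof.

We claim T(r) = 3(-3)^r(r - 1) + 3 for all r ≥ 1.
For the base case r = 1: T(1) = 3, and the closed form gives 3. They agree.
Suppose the result is true for r = m, so T(m) = 3(-3)^m(m - 1) + 3.
Then T(m+1) = T(m) + ((-3)^(m + 1)(4m - 1)) = (3(-3)^m(m - 1) + 3) + ((-3)^(m + 1)(4m - 1)).
Simplifying, T(m+1) = -9(-3)^m·m + 3 = 3(-3)^(m+1)((m+1) - 1) + 3,
which is the closed form with r = m+1.
By the principle of mathematical induction, the result holds for all r ≥ 1.

T(r) = 3(-3)^r(r - 1) + 3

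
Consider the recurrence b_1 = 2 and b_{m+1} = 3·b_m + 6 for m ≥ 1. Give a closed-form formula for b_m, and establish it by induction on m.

Computing the first terms: b_1 = 2, b_2 = 12, b_3 = 42. This suggests b_m = 5·3^(m - 1) - 3.
For the base case m = 1: the formula gives 2 = 2 = b_1.
Inductive step: assume the claim holds for m = j, so b_j = 5·3^(j - 1) - 3.
Then b_{j+1} = 3·b_j + 6 = 3·(5·3^(j - 1) - 3) + 6 = 5·3^j - 3 = 5·3^((j+1) - 1) - 3,
which is the claimed formula at m = j+1.
Hence, by induction on m, the claim holds for every m ≥ 1.

b_m = 5·3^(m - 1) - 3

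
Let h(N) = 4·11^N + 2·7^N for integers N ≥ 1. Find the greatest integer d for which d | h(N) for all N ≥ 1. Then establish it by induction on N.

Computing the first values: h(1) = 58 and h(2) = 582; gcd(58, 582) = 2, so d ≤ 2.
We prove 2 | 4·11^N + 2·7^N for all N ≥ 1 by induction on N.
Base step (N = 1): h(1) = 58 = 2·(29), so 2 | h(1).
For the inductive step, assume it holds for an arbitrary r ≥ 1, i.e. 2 | h(r). Then
h(r+1) − 11·h(r) = (4·11^(r+1) + 2·7^(r+1)) − 11·(4·11^r + 2·7^r) = (2)·7^r·(7 − 11) = (-8)·7^r. Since 2 | h(r) by the inductive hypothesis, 2 | 11·h(r); and 2 | -8 since -8 = 2·-4. Therefore 2 | h(r+1).
By induction, the statement is established for all N ≥ 1.
Therefore the largest such d is 2.

d = 2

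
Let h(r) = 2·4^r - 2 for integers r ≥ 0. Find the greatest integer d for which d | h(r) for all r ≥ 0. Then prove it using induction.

Computing the first values: h(0) = 0 and h(1) = 6; gcd(0, 6) = 6, so d ≤ 6.
We prove 6 | 2·4^r - 2 for all r ≥ 0 by induction on r.
For the base case r = 0: h(0) = 0 = 6·(0), so 6 | h(0).
For the inductive step, assume it holds for an arbitrary j ≥ 0, i.e. 6 | h(j). Then
h(j+1) = 2·4^(j+1) - 2 = 4·(2·4^j - 2) + 6 = 4·h(j) + 6. The first term is divisible by 6 by the inductive hypothesis, and 6 is divisible by 6. Hence 6 | h(j+1).
This completes the induction.
Therefore the largest such d is 6.

d = 6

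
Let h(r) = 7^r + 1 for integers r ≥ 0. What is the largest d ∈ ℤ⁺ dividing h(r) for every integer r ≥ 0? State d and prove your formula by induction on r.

Computing the first values: h(0) = 2 and h(1) = 8; gcd(2, 8) = 2, so d ≤ 2.
We prove 2 | 7^r + 1 for all r ≥ 0 by induction on r.
For the base case r = 0: h(0) = 2 = 2·(1), so 2 | h(0).
Inductive step: assume the claim holds for r = i, i.e. 2 | h(i). Then
h(i+1) = 7^(i+1) + 1 = 7·(7^i + 1) - 6 = 7·h(i) - 6. The first term is divisible by 2 by the inductive hypothesis, and -6 is divisible by 2. Hence 2 | h(i+1).
This completes the induction.
Therefore the largest such d is 2.

d = 2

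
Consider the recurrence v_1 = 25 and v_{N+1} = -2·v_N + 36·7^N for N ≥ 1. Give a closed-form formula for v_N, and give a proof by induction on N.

v_N = -3(-2)^(N - 1) + 4·7^N

Computing the first terms: v_1 = 25, v_2 = 202, v_3 = 1360. This suggests v_N = -3(-2)^(N - 1) + 4·7^N.
Base case (N = 1): the formula gives 25 = 25 = v_1.
Suppose the result is true for N = m, so v_m = -3(-2)^(m - 1) + 4·7^m.
Then v_{m+1} = -2·v_m + 36·7^m = -2·(-3(-2)^(m - 1) + 4·7^m) + 36·7^m = -3(-2)^m + 4·7^(m + 1) = -3(-2)^((m+1) - 1) + 4·7^(m+1),
which is the claimed formula at N = m+1.
By the principle of mathematical induction, the result holds for all N ≥ 1.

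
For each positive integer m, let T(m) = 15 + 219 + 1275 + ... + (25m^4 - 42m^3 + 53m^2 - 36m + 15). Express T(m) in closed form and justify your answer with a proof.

T(m) = m(5m^4 + 2m^3 + 5m^2 - 2m + 5)

We claim T(m) = m(5m^4 + 2m^3 + 5m^2 - 2m + 5) for all m ≥ 1.
Base case (m = 1): T(1) = 15, and the closed form gives 15. They agree.
Inductive step: assume the claim holds for m = i, so T(i) = i(5i^4 + 2i^3 + 5i^2 - 2i + 5).
Then T(i+1) = T(i) + (25i^4 + 58i^3 + 77i^2 + 44i + 15) = (i(5i^4 + 2i^3 + 5i^2 - 2i + 5)) + (25i^4 + 58i^3 + 77i^2 + 44i + 15).
Simplifying, T(i+1) = (i + 1)(5i^4 + 22i^3 + 41i^2 + 34i + 15) = (i+1)(5(i+1)^4 + 2(i+1)^3 + 5(i+1)^2 - 2(i+1) + 5),
which is the closed form with m = i+1.
By induction, the statement is established for all m ≥ 1.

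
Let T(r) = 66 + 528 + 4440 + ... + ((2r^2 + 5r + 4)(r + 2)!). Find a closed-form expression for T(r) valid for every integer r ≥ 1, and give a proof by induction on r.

We claim T(r) = (2r + 1)(r + 3)! - 6 for all r ≥ 1.
For the base case r = 1: T(1) = 66, and the closed form gives 66. They agree.
Suppose the result is true for r = m, so T(m) = (2m + 1)(m + 3)! - 6.
Then T(m+1) = T(m) + ((2m^2 + 9m + 11)(m + 3)!) = ((2m + 1)(m + 3)! - 6) + ((2m^2 + 9m + 11)(m + 3)!).
Simplifying, T(m+1) = (2(m+1) + 1)((m+1) + 3)! - 6,
which is the closed form with r = m+1.
By the principle of mathematical induction, the result holds for all r ≥ 1.

T(r) = (2r + 1)(r + 3)! - 6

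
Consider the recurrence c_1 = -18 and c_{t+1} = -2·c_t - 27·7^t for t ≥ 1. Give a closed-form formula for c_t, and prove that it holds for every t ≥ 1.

Computing the first terms: c_1 = -18, c_2 = -153, c_3 = -1017. This suggests c_t = 3(-2)^(t - 1) - 3·7^t.
For the base case t = 1: the formula gives -18 = -18 = c_1.
Suppose the result is true for t = j, so c_j = 3(-2)^(j - 1) - 3·7^j.
Then c_{j+1} = -2·c_j - 27·7^j = -2·(3(-2)^(j - 1) - 3·7^j) - 27·7^j = 3(-2)^j - 3·7^(j + 1) = 3(-2)^((j+1) - 1) - 3·7^(j+1),
which is the claimed formula at t = j+1.
By the principle of mathematical induction, the result holds for all t ≥ 1.

c_t = 3(-2)^(t - 1) - 3·7^t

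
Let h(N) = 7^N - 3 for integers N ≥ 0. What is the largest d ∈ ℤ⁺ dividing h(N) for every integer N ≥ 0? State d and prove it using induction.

d = 2

Computing the first values: h(0) = -2 and h(1) = 4; gcd(-2, 4) = 2, so d ≤ 2.
We prove 2 | 7^N - 3 for all N ≥ 0 by induction on N.
Base case (N = 0): h(0) = -2 = 2·(-1), so 2 | h(0).
Inductive step: assume the claim holds for N = j, i.e. 2 | h(j). Then
h(j+1) = 7^(j+1) - 3 = 7·(7^j - 3) + 18 = 7·h(j) + 18. The first term is divisible by 2 by the inductive hypothesis, and 18 is divisible by 2. Hence 2 | h(j+1).
Hence, by induction on N, the claim holds for every N ≥ 0.
Therefore the largest such d is 2.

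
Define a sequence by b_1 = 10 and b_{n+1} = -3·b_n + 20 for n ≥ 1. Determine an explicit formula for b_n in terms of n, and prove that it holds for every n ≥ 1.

b_n = 5(-3)^(n - 1) + 5

Computing the first terms: b_1 = 10, b_2 = -10, b_3 = 50. This suggests b_n = 5(-3)^(n - 1) + 5.
For the base case n = 1: the formula gives 10 = 10 = b_1.
Inductive step: assume the claim holds for n = k, so b_k = 5(-3)^(k - 1) + 5.
Then b_{k+1} = -3·b_k + 20 = -3·(5(-3)^(k - 1) + 5) + 20 = 5(-3)^k + 5 = 5(-3)^((k+1) - 1) + 5,
which is the claimed formula at n = k+1.
By induction, the statement is established for all n ≥ 1.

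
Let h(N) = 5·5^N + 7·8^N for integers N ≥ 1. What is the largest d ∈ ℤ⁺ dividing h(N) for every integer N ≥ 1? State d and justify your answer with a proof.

Computing the first values: h(1) = 81 and h(2) = 573; gcd(81, 573) = 3, so d ≤ 3.
We prove 3 | 5·5^N + 7·8^N for all N ≥ 1 by induction on N.
When N = 1: h(1) = 81 = 3·(27), so 3 | h(1).
Suppose the result is true for N = k, i.e. 3 | h(k). Then
h(k+1) − 8·h(k) = (5·5^(k+1) + 7·8^(k+1)) − 8·(5·5^k + 7·8^k) = (5)·5^k·(5 − 8) = (-15)·5^k. Since 3 | h(k) by the inductive hypothesis, 3 | 8·h(k); and 3 | -15 since -15 = 3·-5. Therefore 3 | h(k+1).
By the principle of mathematical induction, the result holds for all N ≥ 1.
Therefore the largest such d is 3.

d = 3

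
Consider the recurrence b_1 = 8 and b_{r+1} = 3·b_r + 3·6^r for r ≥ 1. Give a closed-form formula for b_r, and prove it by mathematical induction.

b_r = 2·3^(r - 1) + 6^r

Computing the first terms: b_1 = 8, b_2 = 42, b_3 = 234. This suggests b_r = 2·3^(r - 1) + 6^r.
When r = 1: the formula gives 8 = 8 = b_1.
For the inductive step, assume it holds for an arbitrary k ≥ 1, so b_k = 2·3^(k - 1) + 6^k.
Then b_{k+1} = 3·b_k + 3·6^k = 3·(2·3^(k - 1) + 6^k) + 3·6^k = 2·3^k + 6^(k + 1) = 2·3^((k+1) - 1) + 6^(k+1),
which is the claimed formula at r = k+1.
This completes the induction.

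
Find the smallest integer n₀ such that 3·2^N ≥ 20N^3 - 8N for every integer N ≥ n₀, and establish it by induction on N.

n₀ = 15

At N = 14: 49152 < 54768, so the inequality fails and n₀ ≥ 15. We prove 3·2^N ≥ 20N^3 - 8N for all N ≥ 15.
When N = 15: 3·2^N = 98304 and 20N^3 - 8N = 67380, so 98304 ≥ 67380.
Suppose the result is true for N = m, so 3·2^m ≥ 20m^3 - 8m.
Then 3·2^(m + 1) = 2·(3·2^m) ≥ 2·(20m^3 - 8m).
Also, for m ≥ 15 we have 2·(20m^3 - 8m) ≥ 20(m+1)^3 - 8(m+1), since 2·(20m^3 - 8m) − (20(m+1)^3 - 8(m+1)) = 20m^3 - 60m^2 - 68m - 12, which is nonnegative for all m ≥ 15.
Combining, 3·2^(m + 1) ≥ 20(m+1)^3 - 8(m+1).
By the principle of mathematical induction, the result holds for all N ≥ 15.
Hence the smallest such n₀ is 15.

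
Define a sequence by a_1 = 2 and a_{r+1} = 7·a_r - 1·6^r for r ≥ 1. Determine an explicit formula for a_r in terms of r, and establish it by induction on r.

a_r = 6^r - 4·7^(r - 1)

Computing the first terms: a_1 = 2, a_2 = 8, a_3 = 20. This suggests a_r = 6^r - 4·7^(r - 1).
Base case (r = 1): the formula gives 2 = 2 = a_1.
Inductive step: assume the claim holds for r = j, so a_j = 6^j - 4·7^(j - 1).
Then a_{j+1} = 7·a_j - 1·6^j = 7·(6^j - 4·7^(j - 1)) - 1·6^j = 6^(j + 1) - 4·7^j = 6^(j+1) - 4·7^((j+1) - 1),
which is the claimed formula at r = j+1.
Hence, by induction on r, the claim holds for every r ≥ 1.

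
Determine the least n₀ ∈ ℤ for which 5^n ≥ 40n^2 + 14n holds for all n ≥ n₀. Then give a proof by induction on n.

n₀ = 5

At n = 4: 625 < 696, so the inequality fails and n₀ ≥ 5. We prove 5^n ≥ 40n^2 + 14n for all n ≥ 5.
Base step (n = 5): 5^n = 3125 and 40n^2 + 14n = 1070, so 3125 ≥ 1070.
Inductive step: suppose the statement holds for some k ≥ 5, so 5^k ≥ 40k^2 + 14k.
Then 5^(k + 1) = 5·(5^k) ≥ 5·(40k^2 + 14k).
Also, for k ≥ 5 we have 5·(40k^2 + 14k) ≥ 40(k+1)^2 + 14(k+1), since 5·(40k^2 + 14k) − (40(k+1)^2 + 14(k+1)) = 160k^2 - 24k - 54, which is nonnegative for all k ≥ 5.
Combining, 5^(k + 1) ≥ 40(k+1)^2 + 14(k+1).
By the principle of mathematical induction, the result holds for all n ≥ 5.
Hence the smallest such n₀ is 5.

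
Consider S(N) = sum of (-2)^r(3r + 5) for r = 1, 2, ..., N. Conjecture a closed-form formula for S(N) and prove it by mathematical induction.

We claim S(N) = 2(-2)^N(N + 2) - 4 for all N ≥ 1.
When N = 1: S(1) = -16, and the closed form gives -16. They agree.
For the inductive step, assume it holds for an arbitrary r ≥ 1, so S(r) = 2(-2)^r(r + 2) - 4.
Then S(r+1) = S(r) + ((-2)^(r + 1)(3r + 8)) = (2(-2)^r(r + 2) - 4) + ((-2)^(r + 1)(3r + 8)).
Simplifying, S(r+1) = -4(-2)^r·r - 12(-2)^r - 4 = 2(-2)^(r+1)((r+1) + 2) - 4,
which is the closed form with N = r+1.
By the principle of mathematical induction, the result holds for all N ≥ 1.

S(N) = 2(-2)^N(N + 2) - 4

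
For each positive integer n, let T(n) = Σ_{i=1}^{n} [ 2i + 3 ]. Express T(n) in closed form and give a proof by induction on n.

We claim T(n) = n(n + 4) for all n ≥ 1.
Base step (n = 1): T(1) = 5, and the closed form gives 5. They agree.
Suppose the result is true for n = i, so T(i) = i(i + 4).
Then T(i+1) = T(i) + (2i + 5) = (i(i + 4)) + (2i + 5).
Simplifying, T(i+1) = (i + 1)(i + 5) = (i+1)((i+1) + 4),
which is the closed form with n = i+1.
By induction, the statement is established for all n ≥ 1.

T(n) = n(n + 4)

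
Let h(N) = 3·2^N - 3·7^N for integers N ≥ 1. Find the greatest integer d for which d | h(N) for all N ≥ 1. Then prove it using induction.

d = 15

Computing the first values: h(1) = -15 and h(2) = -135; gcd(-15, -135) = 15, so d ≤ 15.
We prove 15 | 3·2^N - 3·7^N for all N ≥ 1 by induction on N.
Base step (N = 1): h(1) = -15 = 15·(-1), so 15 | h(1).
Inductive step: suppose the statement holds for some k ≥ 1, i.e. 15 | h(k). Then
h(k+1) − 7·h(k) = (3·2^(k+1) - 3·7^(k+1)) − 7·(3·2^k - 3·7^k) = (3)·2^k·(2 − 7) = (-15)·2^k. Since 15 | h(k) by the inductive hypothesis, 15 | 7·h(k); and 15 | -15 since -15 = 15·-1. Therefore 15 | h(k+1).
By the principle of mathematical induction, the result holds for all N ≥ 1.
Therefore the largest such d is 15.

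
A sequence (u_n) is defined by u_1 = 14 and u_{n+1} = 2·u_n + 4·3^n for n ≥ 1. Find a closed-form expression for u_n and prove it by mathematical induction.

Computing the first terms: u_1 = 14, u_2 = 40, u_3 = 116. This suggests u_n = 2^n + 4·3^n.
When n = 1: the formula gives 14 = 14 = u_1.
Inductive step: suppose the statement holds for some r ≥ 1, so u_r = 2^r + 4·3^r.
Then u_{r+1} = 2·u_r + 4·3^r = 2·(2^r + 4·3^r) + 4·3^r = 2^(r + 1) + 4·3^(r + 1),
which is the claimed formula at n = r+1.
This completes the induction.

u_n = 2^n + 4·3^n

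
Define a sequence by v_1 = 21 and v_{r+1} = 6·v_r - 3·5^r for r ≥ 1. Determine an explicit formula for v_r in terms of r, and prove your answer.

v_r = 3·5^r + 6^r

Computing the first terms: v_1 = 21, v_2 = 111, v_3 = 591. This suggests v_r = 3·5^r + 6^r.
Base step (r = 1): the formula gives 21 = 21 = v_1.
Inductive step: assume the claim holds for r = k, so v_k = 3·5^k + 6^k.
Then v_{k+1} = 6·v_k - 3·5^k = 6·(3·5^k + 6^k) - 3·5^k = 3·5^(k + 1) + 6^(k + 1),
which is the claimed formula at r = k+1.
By the principle of mathematical induction, the result holds for all r ≥ 1.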